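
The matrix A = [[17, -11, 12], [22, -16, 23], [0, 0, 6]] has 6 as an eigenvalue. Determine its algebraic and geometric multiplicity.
algebraic multiplicity 2, geometric multiplicity 1

The characteristic polynomial is (x - 6)^2(x + 5), so the factor x - 6 appears with exponent 2: the algebraic multiplicity is 2.

rank(A - 6I) = 2, so the eigenspace has dimension 3 - 2 = 1: the geometric multiplicity is 1.

Since 1 < 2, A is not diagonalizable.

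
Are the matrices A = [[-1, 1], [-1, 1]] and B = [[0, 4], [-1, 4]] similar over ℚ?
No.

trace(A) = 0 but trace(B) = 4. The trace is a similarity invariant, so A and B are not similar.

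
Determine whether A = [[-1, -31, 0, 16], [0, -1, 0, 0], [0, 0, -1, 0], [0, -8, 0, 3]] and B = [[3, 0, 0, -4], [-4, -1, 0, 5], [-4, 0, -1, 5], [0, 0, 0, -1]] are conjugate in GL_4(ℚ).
Two matrices over a field are similar if and only if they have the same invariant factors.

Both A and B have characteristic polynomial (x - 3)(x + 1)^3 and minimal polynomial (x - 3)(x + 1)^2. Computing further, both have invariant factors x + 1, (x - 3)(x + 1)^2. Hence A and B are similar.

Yes.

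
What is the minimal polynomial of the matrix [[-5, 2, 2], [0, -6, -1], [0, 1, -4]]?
m_A(x) = (x + 5)^2

The characteristic polynomial factors as (x + 5)^3. The minimal polynomial is ∏(x - λ)^{k_λ} where k_λ is the size of the largest Jordan block at λ.

For λ = -5: rank(A + 5I) = 1, and the largest Jordan block has size 2 (the smallest k with rank((A + 5I)^k) = rank((A + 5I)^(k+1))).

So m_A(x) = (x + 5)^2.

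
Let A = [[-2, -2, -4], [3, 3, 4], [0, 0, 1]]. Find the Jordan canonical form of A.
J = [[0, 0, 0], [0, 1, 0], [0, 0, 1]]

The characteristic polynomial is det(xI - A) = x(x - 1)^2, so the eigenvalues are 0 (algebraic multiplicity 1), 1 (algebraic multiplicity 2).

For λ = 0: algebraic multiplicity 1 gives one 1×1 block.

For λ = 1: rank(A - I) = 1. The eigenspace has dimension 3 - 1 = 2, so there are 2 Jordan blocks; the rank sequence gives block sizes [1, 1].

Assembling the blocks gives the Jordan form J above.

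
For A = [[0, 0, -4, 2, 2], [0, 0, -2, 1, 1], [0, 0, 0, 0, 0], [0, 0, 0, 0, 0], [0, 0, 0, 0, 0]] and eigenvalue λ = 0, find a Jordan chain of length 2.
We seek v_1 ∈ ker(A^2) \ ker(A), then set v_{i+1} = A v_i.

One such chain is v_1 = [[2, 1, -1, -1, 0]]^T, v_2 = [[2, 1, 0, 0, 0]]^T. Check: A v_2 = [[0, 0, 0, 0, 0]]^T = 0.

v_1 = [[2, 1, -1, -1, 0]]^T, v_2 = [[2, 1, 0, 0, 0]]^T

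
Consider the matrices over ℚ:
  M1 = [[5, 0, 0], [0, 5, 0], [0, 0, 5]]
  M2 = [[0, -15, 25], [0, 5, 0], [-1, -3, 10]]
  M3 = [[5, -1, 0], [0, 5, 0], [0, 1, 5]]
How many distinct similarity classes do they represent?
2 classes: {M1}, {M2, M3}

Characteristic polynomials: χ_{M1} = (x - 5)^3, χ_{M2} = (x - 5)^3, χ_{M3} = (x - 5)^3.

{M1}: invariant factors x - 5, x - 5, x - 5.

{M2, M3}: invariant factors x - 5, (x - 5)^2.

Matrices are similar if and only if their invariant-factor lists agree; the partition into similarity classes is {M1}, {M2, M3}.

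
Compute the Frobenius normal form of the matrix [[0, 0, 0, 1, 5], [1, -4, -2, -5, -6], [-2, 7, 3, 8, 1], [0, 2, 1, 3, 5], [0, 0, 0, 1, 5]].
The invariant factors of A (the non-unit diagonal entries of the Smith normal form of xI - A over ℚ[x]) are x^3(x - 6)(x - 1), each dividing the next. The characteristic polynomial is their product, x^3(x - 6)(x - 1).

The rational canonical form is the block-diagonal matrix of companion matrices C(f_i):
R = [[0, 0, 0, 0, 0], [1, 0, 0, 0, 0], [0, 1, 0, 0, 0], [0, 0, 1, 0, -6], [0, 0, 0, 1, 7]].

R = [[0, 0, 0, 0, 0], [1, 0, 0, 0, 0], [0, 1, 0, 0, 0], [0, 0, 1, 0, -6], [0, 0, 0, 1, 7]]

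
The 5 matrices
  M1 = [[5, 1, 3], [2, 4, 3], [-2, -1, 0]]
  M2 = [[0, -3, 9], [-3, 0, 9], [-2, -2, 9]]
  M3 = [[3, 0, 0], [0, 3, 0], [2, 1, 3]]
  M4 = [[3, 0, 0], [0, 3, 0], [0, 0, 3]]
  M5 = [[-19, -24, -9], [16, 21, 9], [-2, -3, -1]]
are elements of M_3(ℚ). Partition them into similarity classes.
3 classes: {M1, M2, M3}, {M4}, {M5}

Characteristic polynomials: χ_{M1} = (x - 3)^3, χ_{M2} = (x - 3)^3, χ_{M3} = (x - 3)^3, χ_{M4} = (x - 3)^3, χ_{M5} = (x - 2)^2(x + 3).

{M1, M2, M3}: invariant factors x - 3, (x - 3)^2.

{M4}: invariant factors x - 3, x - 3, x - 3.

{M5}: invariant factors (x - 2)^2(x + 3).

Matrices are similar if and only if their invariant-factor lists agree; the partition into similarity classes is {M1, M2, M3}, {M4}, {M5}.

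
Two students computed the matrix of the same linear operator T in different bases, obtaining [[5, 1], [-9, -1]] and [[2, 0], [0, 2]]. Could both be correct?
No.

Both have characteristic polynomial (x - 2)^2, but the minimal polynomial of A is (x - 2)^2 while the minimal polynomial of B is x - 2. The minimal polynomial is a similarity invariant, so A and B are not similar.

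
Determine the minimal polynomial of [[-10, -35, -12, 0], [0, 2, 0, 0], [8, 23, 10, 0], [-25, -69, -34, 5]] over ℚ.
The characteristic polynomial factors as (x - 5)(x - 2)^2(x + 2). The minimal polynomial is ∏(x - λ)^{k_λ} where k_λ is the size of the largest Jordan block at λ.

For λ = -2: rank(A + 2I) = 3, and the largest Jordan block has size 1 (the smallest k with rank((A + 2I)^k) = rank((A + 2I)^(k+1))).
For λ = 2: rank(A - 2I) = 3, and the largest Jordan block has size 2 (the smallest k with rank((A - 2I)^k) = rank((A - 2I)^(k+1))).
For λ = 5: rank(A - 5I) = 3, and the largest Jordan block has size 1 (the smallest k with rank((A - 5I)^k) = rank((A - 5I)^(k+1))).

So m_A(x) = (x - 5)(x - 2)^2(x + 2).

m_A(x) = (x - 5)(x - 2)^2(x + 2)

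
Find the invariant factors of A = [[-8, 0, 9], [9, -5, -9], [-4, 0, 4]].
The Jordan structure of A has elementary divisors (x + 5), (x + 2)^2. Arranging the block sizes at each eigenvalue in decreasing order and taking row products gives the invariant factors.

Invariant factors (smallest first, each dividing the next): (x + 2)^2(x + 5).

Check: the last factor (x + 2)^2(x + 5) is the minimal polynomial, and the product (x + 2)^2(x + 5) is the characteristic polynomial.

(x + 2)^2(x + 5)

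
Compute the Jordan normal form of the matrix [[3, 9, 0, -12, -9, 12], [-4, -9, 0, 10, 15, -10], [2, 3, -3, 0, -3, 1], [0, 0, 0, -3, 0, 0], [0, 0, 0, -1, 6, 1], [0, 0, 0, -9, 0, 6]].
The characteristic polynomial is det(xI - A) = (x - 6)^2(x + 3)^4, so the eigenvalues are -3 (algebraic multiplicity 4), 6 (algebraic multiplicity 2).

For λ = -3: rank(A + 3I) = 4, rank((A + 3I)^2) = 2. The eigenspace has dimension 6 - 4 = 2, so there are 2 Jordan blocks; the rank sequence gives block sizes [2, 2].

For λ = 6: rank(A - 6I) = 5, rank((A - 6I)^2) = 4. The eigenspace has dimension 6 - 5 = 1, so there is 1 Jordan block; the rank sequence gives block sizes [2].

Assembling the blocks gives the Jordan form J above.

J = [[-3, 1, 0, 0, 0, 0], [0, -3, 0, 0, 0, 0], [0, 0, -3, 1, 0, 0], [0, 0, 0, -3, 0, 0], [0, 0, 0, 0, 6, 1], [0, 0, 0, 0, 0, 6]]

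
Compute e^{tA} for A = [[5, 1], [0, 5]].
A has Jordan form J = [[5, 1], [0, 5]] with A = PJP^{-1}, so e^{tA} = P e^{tJ} P^{-1}.

For a Jordan block J_k(λ), e^{tJ_k(λ)} = e^{λt} · (I + tN + t^2 N^2/2! + ... + t^{k-1} N^{k-1}/(k-1)!) where N is the nilpotent superdiagonal part.

Assembling the blocks and conjugating back gives the entries of e^{tA} as shown above.

e^{tA} = [[e^{5*t}, t*e^{5*t}], [0, e^{5*t}]]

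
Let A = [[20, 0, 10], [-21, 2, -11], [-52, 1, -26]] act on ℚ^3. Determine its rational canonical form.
R = [[0, 0, 10], [1, 0, 1], [0, 1, -4]]

The invariant factors of A (the non-unit diagonal entries of the Smith normal form of xI - A over ℚ[x]) are (x + 2)(x^2 + 2x - 5), each dividing the next. The characteristic polynomial is their product, (x + 2)(x^2 + 2x - 5).

The rational canonical form is the block-diagonal matrix of companion matrices C(f_i):
R = [[0, 0, 10], [1, 0, 1], [0, 1, -4]].

Note the characteristic polynomial does not split into linear factors over ℚ, so A has no Jordan form over ℚ; the rational canonical form exists over any field.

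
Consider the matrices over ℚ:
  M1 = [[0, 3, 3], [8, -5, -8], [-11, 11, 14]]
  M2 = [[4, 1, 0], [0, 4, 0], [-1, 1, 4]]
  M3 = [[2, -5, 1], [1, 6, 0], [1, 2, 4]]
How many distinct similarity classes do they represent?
2 classes: {M1}, {M2, M3}

Characteristic polynomials: χ_{M1} = (x - 3)^3, χ_{M2} = (x - 4)^3, χ_{M3} = (x - 4)^3.

{M1}: invariant factors x - 3, (x - 3)^2.

{M2, M3}: invariant factors (x - 4)^3.

Matrices are similar if and only if their invariant-factor lists agree; the partition into similarity classes is {M1}, {M2, M3}.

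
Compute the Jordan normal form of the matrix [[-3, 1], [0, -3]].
The characteristic polynomial is det(xI - A) = (x + 3)^2, so the eigenvalues are -3 (algebraic multiplicity 2).

For λ = -3: rank(A + 3I) = 1, rank((A + 3I)^2) = 0. The eigenspace has dimension 2 - 1 = 1, so there is 1 Jordan block; the rank sequence gives block sizes [2].

Assembling the blocks gives the Jordan form J above.

J = [[-3, 1], [0, -3]]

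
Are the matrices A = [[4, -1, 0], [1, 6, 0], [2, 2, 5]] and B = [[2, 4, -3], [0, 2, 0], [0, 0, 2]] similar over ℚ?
No.

trace(A) = 15 but trace(B) = 6. The trace is a similarity invariant, so A and B are not similar.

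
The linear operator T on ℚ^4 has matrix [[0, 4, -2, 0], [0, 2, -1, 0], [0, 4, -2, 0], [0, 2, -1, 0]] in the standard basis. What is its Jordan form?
The characteristic polynomial is det(xI - A) = x^4, so the eigenvalues are 0 (algebraic multiplicity 4).

For λ = 0: rank(A) = 1, rank(A^2) = 0. The eigenspace has dimension 4 - 1 = 3, so there are 3 Jordan blocks; the rank sequence gives block sizes [2, 1, 1].

Assembling the blocks gives the Jordan form J above.

J = [[0, 1, 0, 0], [0, 0, 0, 0], [0, 0, 0, 0], [0, 0, 0, 0]]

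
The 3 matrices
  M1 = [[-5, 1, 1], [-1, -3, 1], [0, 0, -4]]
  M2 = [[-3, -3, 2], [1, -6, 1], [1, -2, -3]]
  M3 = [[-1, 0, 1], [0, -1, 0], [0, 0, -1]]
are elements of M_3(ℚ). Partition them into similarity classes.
3 classes: {M1}, {M2}, {M3}

Characteristic polynomials: χ_{M1} = (x + 4)^3, χ_{M2} = (x + 4)^3, χ_{M3} = (x + 1)^3.

{M1}: invariant factors x + 4, (x + 4)^2.

{M2}: invariant factors (x + 4)^3.

{M3}: invariant factors x + 1, (x + 1)^2.

Matrices are similar if and only if their invariant-factor lists agree; the partition into similarity classes is {M1}, {M2}, {M3}.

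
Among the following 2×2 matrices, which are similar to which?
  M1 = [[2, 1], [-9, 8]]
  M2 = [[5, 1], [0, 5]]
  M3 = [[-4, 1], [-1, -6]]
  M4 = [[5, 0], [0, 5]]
3 classes: {M1, M2}, {M3}, {M4}

Characteristic polynomials: χ_{M1} = (x - 5)^2, χ_{M2} = (x - 5)^2, χ_{M3} = (x + 5)^2, χ_{M4} = (x - 5)^2.

{M1, M2}: invariant factors (x - 5)^2.

{M3}: invariant factors (x + 5)^2.

{M4}: invariant factors x - 5, x - 5.

Matrices are similar if and only if their invariant-factor lists agree; the partition into similarity classes is {M1, M2}, {M3}, {M4}.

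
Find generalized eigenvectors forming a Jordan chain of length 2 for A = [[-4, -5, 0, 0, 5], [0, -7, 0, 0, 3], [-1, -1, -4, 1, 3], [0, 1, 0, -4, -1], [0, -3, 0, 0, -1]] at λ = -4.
v_1 = [[2, 1, 1, 0, 0]]^T, v_2 = [[-5, -3, -3, 1, -3]]^T

We seek v_1 ∈ ker((A + 4I)^2) \ ker(A + 4I), then set v_{i+1} = (A + 4I) v_i.

One such chain is v_1 = [[2, 1, 1, 0, 0]]^T, v_2 = [[-5, -3, -3, 1, -3]]^T. Check: (A + 4I) v_2 = [[0, 0, 0, 0, 0]]^T = 0.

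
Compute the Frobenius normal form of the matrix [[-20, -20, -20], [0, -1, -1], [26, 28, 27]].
R = [[0, 0, -20], [1, 0, -1], [0, 1, 6]]

The invariant factors of A (the non-unit diagonal entries of the Smith normal form of xI - A over ℚ[x]) are (x - 5)(x^2 - x - 4), each dividing the next. The characteristic polynomial is their product, (x - 5)(x^2 - x - 4).

The rational canonical form is the block-diagonal matrix of companion matrices C(f_i):
R = [[0, 0, -20], [1, 0, -1], [0, 1, 6]].

Note the characteristic polynomial does not split into linear factors over ℚ, so A has no Jordan form over ℚ; the rational canonical form exists over any field.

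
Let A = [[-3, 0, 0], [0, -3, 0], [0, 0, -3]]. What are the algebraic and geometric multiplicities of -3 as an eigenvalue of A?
The characteristic polynomial is (x + 3)^3, so the factor x + 3 appears with exponent 3: the algebraic multiplicity is 3.

rank(A + 3I) = 0, so the eigenspace has dimension 3 - 0 = 3: the geometric multiplicity is 3.

algebraic multiplicity 3, geometric multiplicity 3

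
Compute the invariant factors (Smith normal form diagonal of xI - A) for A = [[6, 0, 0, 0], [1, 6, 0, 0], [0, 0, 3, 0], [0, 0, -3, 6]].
The Jordan structure of A has elementary divisors (x - 3), (x - 6)^2, (x - 6). Arranging the block sizes at each eigenvalue in decreasing order and taking row products gives the invariant factors.

Invariant factors (smallest first, each dividing the next): x - 6, (x - 6)^2(x - 3).

Check: the last factor (x - 6)^2(x - 3) is the minimal polynomial, and the product (x - 6)^3(x - 3) is the characteristic polynomial.

x - 6, (x - 6)^2(x - 3)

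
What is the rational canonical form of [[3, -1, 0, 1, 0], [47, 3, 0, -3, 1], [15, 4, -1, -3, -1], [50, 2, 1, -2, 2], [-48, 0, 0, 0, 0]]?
The invariant factors of A (the non-unit diagonal entries of the Smith normal form of xI - A over ℚ[x]) are (x + 3)(x^2 - 3x + 4)^2, each dividing the next. The characteristic polynomial is their product, (x + 3)(x^2 - 3x + 4)^2.

The rational canonical form is the block-diagonal matrix of companion matrices C(f_i):
R = [[0, 0, 0, 0, -48], [1, 0, 0, 0, 56], [0, 1, 0, 0, -27], [0, 0, 1, 0, 1], [0, 0, 0, 1, 3]].

Note the characteristic polynomial does not split into linear factors over ℚ, so A has no Jordan form over ℚ; the rational canonical form exists over any field.

R = [[0, 0, 0, 0, -48], [1, 0, 0, 0, 56], [0, 1, 0, 0, -27], [0, 0, 1, 0, 1], [0, 0, 0, 1, 3]]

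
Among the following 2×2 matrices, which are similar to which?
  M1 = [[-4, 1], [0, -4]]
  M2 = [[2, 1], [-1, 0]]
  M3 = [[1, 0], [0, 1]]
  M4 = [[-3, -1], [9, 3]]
Characteristic polynomials: χ_{M1} = (x + 4)^2, χ_{M2} = (x - 1)^2, χ_{M3} = (x - 1)^2, χ_{M4} = x^2.

{M1}: invariant factors (x + 4)^2.

{M2}: invariant factors (x - 1)^2.

{M3}: invariant factors x - 1, x - 1.

{M4}: invariant factors x^2.

Matrices are similar if and only if their invariant-factor lists agree; the partition into similarity classes is {M1}, {M2}, {M3}, {M4}.

4 classes: {M1}, {M2}, {M3}, {M4}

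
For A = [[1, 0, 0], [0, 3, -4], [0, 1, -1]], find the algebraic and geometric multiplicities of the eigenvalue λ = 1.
algebraic multiplicity 3, geometric multiplicity 2

The characteristic polynomial is (x - 1)^3, so the factor x - 1 appears with exponent 3: the algebraic multiplicity is 3.

rank(A - I) = 1, so the eigenspace has dimension 3 - 1 = 2: the geometric multiplicity is 2.

Since 2 < 3, A is not diagonalizable.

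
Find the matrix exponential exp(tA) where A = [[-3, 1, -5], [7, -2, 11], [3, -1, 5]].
A has Jordan form J = [[0, 1, 0], [0, 0, 1], [0, 0, 0]] with A = PJP^{-1}, so e^{tA} = P e^{tJ} P^{-1}.

For a Jordan block J_k(λ), e^{tJ_k(λ)} = e^{λt} · (I + tN + t^2 N^2/2! + ... + t^{k-1} N^{k-1}/(k-1)!) where N is the nilpotent superdiagonal part.

Assembling the blocks and conjugating back gives the entries of e^{tA} as shown above.

e^{tA} = [[t^2/2 - 3*t + 1, t, t*(t - 10)/2], [t*(7 - t), 1 - 2*t, t*(11 - t)], [t*(6 - t)/2, -t, -t^2/2 + 5*t + 1]]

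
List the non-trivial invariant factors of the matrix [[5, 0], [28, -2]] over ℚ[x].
The Jordan structure of A has elementary divisors (x + 2), (x - 5). Arranging the block sizes at each eigenvalue in decreasing order and taking row products gives the invariant factors.

Invariant factors (smallest first, each dividing the next): (x - 5)(x + 2).

Check: the last factor (x - 5)(x + 2) is the minimal polynomial, and the product (x - 5)(x + 2) is the characteristic polynomial.

(x - 5)(x + 2)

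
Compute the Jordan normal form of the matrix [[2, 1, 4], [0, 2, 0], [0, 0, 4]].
J = [[2, 1, 0], [0, 2, 0], [0, 0, 4]]

The characteristic polynomial is det(xI - A) = (x - 4)(x - 2)^2, so the eigenvalues are 2 (algebraic multiplicity 2), 4 (algebraic multiplicity 1).

For λ = 2: rank(A - 2I) = 2, rank((A - 2I)^2) = 1. The eigenspace has dimension 3 - 2 = 1, so there is 1 Jordan block; the rank sequence gives block sizes [2].

For λ = 4: algebraic multiplicity 1 gives one 1×1 block.

Assembling the blocks gives the Jordan form J above.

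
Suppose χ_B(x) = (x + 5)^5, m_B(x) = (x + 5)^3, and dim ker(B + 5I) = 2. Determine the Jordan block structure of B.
λ = -5: algebraic multiplicity 5 (exponent in χ_B), largest block size 3 (exponent in m_B), 2 blocks (geometric multiplicity). These force block sizes [3, 2].

Jordan blocks: (-5, 3), (-5, 2)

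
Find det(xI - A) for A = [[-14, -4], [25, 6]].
xI - A = [[x + 14, 4], [-25, x - 6]].

Expanding det(xI - A) along the first row:
det(xI - A) = + (x + 14)·det([[x - 6]]) - (4)·det([[-25]]).

Evaluating gives χ_A(x) = x^2 + 8x + 16 = (x + 4)^2.

χ_A(x) = (x + 4)^2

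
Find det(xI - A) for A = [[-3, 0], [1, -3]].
xI - A = [[x + 3, 0], [-1, x + 3]].

Expanding det(xI - A) along the first row:
det(xI - A) = + (x + 3)·det([[x + 3]]) - (0)·det([[-1]]).

Evaluating gives χ_A(x) = x^2 + 6x + 9 = (x + 3)^2.

χ_A(x) = (x + 3)^2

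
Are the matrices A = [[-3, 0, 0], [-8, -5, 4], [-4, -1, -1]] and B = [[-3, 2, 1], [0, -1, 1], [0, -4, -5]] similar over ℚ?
Two matrices over a field are similar if and only if they have the same invariant factors.

Both A and B have characteristic polynomial (x + 3)^3 and minimal polynomial (x + 3)^2. Computing further, both have invariant factors x + 3, (x + 3)^2. Hence A and B are similar.

Yes.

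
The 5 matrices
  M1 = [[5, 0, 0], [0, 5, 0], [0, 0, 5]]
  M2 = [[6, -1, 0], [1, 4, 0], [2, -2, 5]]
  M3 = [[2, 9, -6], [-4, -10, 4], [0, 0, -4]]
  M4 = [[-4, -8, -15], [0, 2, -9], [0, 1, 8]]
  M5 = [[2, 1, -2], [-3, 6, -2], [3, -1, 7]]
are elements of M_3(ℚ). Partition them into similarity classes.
Characteristic polynomials: χ_{M1} = (x - 5)^3, χ_{M2} = (x - 5)^3, χ_{M3} = (x + 4)^3, χ_{M4} = (x - 5)^2(x + 4), χ_{M5} = (x - 5)^3.

{M1}: invariant factors x - 5, x - 5, x - 5.

{M2, M5}: invariant factors x - 5, (x - 5)^2.

{M3}: invariant factors x + 4, (x + 4)^2.

{M4}: invariant factors (x - 5)^2(x + 4).

Matrices are similar if and only if their invariant-factor lists agree; the partition into similarity classes is {M1}, {M2, M5}, {M3}, {M4}.

4 classes: {M1}, {M2, M5}, {M3}, {M4}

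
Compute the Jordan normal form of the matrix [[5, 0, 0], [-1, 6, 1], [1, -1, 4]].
J = [[5, 1, 0], [0, 5, 0], [0, 0, 5]]

The characteristic polynomial is det(xI - A) = (x - 5)^3, so the eigenvalues are 5 (algebraic multiplicity 3).

For λ = 5: rank(A - 5I) = 1, rank((A - 5I)^2) = 0. The eigenspace has dimension 3 - 1 = 2, so there are 2 Jordan blocks; the rank sequence gives block sizes [2, 1].

Assembling the blocks gives the Jordan form J above.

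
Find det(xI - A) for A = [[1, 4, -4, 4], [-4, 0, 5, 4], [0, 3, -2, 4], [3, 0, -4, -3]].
χ_A(x) = (x + 1)^4

xI - A = [[x - 1, -4, 4, -4], [4, x, -5, -4], [0, -3, x + 2, -4], [-3, 0, 4, x + 3]].

Expanding det(xI - A) along the first row:
det(xI - A) = + (x - 1)·det([[x, -5, -4], [-3, x + 2, -4], [0, 4, x + 3]]) - (-4)·det([[4, -5, -4], [0, x + 2, -4], [-3, 4, x + 3]]) + (4)·det([[4, x, -4], [0, -3, -4], [-3, 0, x + 3]]) - (-4)·det([[4, x, -5], [0, -3, x + 2], [-3, 0, 4]]).

Evaluating gives χ_A(x) = x^4 + 4x^3 + 6x^2 + 4x + 1 = (x + 1)^4.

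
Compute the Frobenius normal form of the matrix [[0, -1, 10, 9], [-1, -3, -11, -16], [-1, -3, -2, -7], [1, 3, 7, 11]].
The invariant factors of A (the non-unit diagonal entries of the Smith normal form of xI - A over ℚ[x]) are (x^2 - 3x + 3)^2, each dividing the next. The characteristic polynomial is their product, (x^2 - 3x + 3)^2.

The rational canonical form is the block-diagonal matrix of companion matrices C(f_i):
R = [[0, 0, 0, -9], [1, 0, 0, 18], [0, 1, 0, -15], [0, 0, 1, 6]].

Note the characteristic polynomial does not split into linear factors over ℚ, so A has no Jordan form over ℚ; the rational canonical form exists over any field.

R = [[0, 0, 0, -9], [1, 0, 0, 18], [0, 1, 0, -15], [0, 0, 1, 6]]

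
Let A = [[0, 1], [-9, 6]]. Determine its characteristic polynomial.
xI - A = [[x, -1], [9, x - 6]].

Expanding det(xI - A) along the first row:
det(xI - A) = + (x)·det([[x - 6]]) - (-1)·det([[9]]).

Evaluating gives χ_A(x) = x^2 - 6x + 9 = (x - 3)^2.

χ_A(x) = (x - 3)^2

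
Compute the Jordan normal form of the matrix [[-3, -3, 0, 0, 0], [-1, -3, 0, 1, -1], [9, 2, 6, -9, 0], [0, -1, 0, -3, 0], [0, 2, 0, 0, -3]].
The characteristic polynomial is det(xI - A) = (x - 6)(x + 3)^4, so the eigenvalues are -3 (algebraic multiplicity 4), 6 (algebraic multiplicity 1).

For λ = -3: rank(A + 3I) = 3, rank((A + 3I)^2) = 2, rank((A + 3I)^3) = 1. The eigenspace has dimension 5 - 3 = 2, so there are 2 Jordan blocks; the rank sequence gives block sizes [3, 1].

For λ = 6: algebraic multiplicity 1 gives one 1×1 block.

Assembling the blocks gives the Jordan form J above.

J = [[-3, 1, 0, 0, 0], [0, -3, 1, 0, 0], [0, 0, -3, 0, 0], [0, 0, 0, -3, 0], [0, 0, 0, 0, 6]]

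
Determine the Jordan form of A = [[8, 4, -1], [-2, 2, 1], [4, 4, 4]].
J = [[4, 1, 0], [0, 4, 0], [0, 0, 6]]

The characteristic polynomial is det(xI - A) = (x - 6)(x - 4)^2, so the eigenvalues are 4 (algebraic multiplicity 2), 6 (algebraic multiplicity 1).

For λ = 4: rank(A - 4I) = 2, rank((A - 4I)^2) = 1. The eigenspace has dimension 3 - 2 = 1, so there is 1 Jordan block; the rank sequence gives block sizes [2].

For λ = 6: algebraic multiplicity 1 gives one 1×1 block.

Assembling the blocks gives the Jordan form J above.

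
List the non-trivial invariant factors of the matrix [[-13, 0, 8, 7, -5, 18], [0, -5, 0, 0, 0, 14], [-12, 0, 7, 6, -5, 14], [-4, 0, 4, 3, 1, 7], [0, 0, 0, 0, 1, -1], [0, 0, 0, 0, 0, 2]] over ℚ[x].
x + 5, (x - 2)(x - 1)^3(x + 5)

The Jordan structure of A has elementary divisors (x + 5), (x + 5), (x - 1)^3, (x - 2). Arranging the block sizes at each eigenvalue in decreasing order and taking row products gives the invariant factors.

Invariant factors (smallest first, each dividing the next): x + 5, (x - 2)(x - 1)^3(x + 5).

Check: the last factor (x - 2)(x - 1)^3(x + 5) is the minimal polynomial, and the product (x - 2)(x - 1)^3(x + 5)^2 is the characteristic polynomial.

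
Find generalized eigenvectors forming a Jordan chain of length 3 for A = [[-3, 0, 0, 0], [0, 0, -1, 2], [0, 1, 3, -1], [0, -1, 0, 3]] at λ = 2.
v_1 = [[0, 0, 1, 0]]^T, v_2 = [[0, -1, 1, 0]]^T, v_3 = [[0, 1, 0, 1]]^T

We seek v_1 ∈ ker((A - 2I)^3) \ ker((A - 2I)^2), then set v_{i+1} = (A - 2I) v_i.

One such chain is v_1 = [[0, 0, 1, 0]]^T, v_2 = [[0, -1, 1, 0]]^T, v_3 = [[0, 1, 0, 1]]^T. Check: (A - 2I) v_3 = [[0, 0, 0, 0]]^T = 0.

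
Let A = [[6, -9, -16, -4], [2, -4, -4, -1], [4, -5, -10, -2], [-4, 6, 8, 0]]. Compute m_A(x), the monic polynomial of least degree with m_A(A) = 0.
The characteristic polynomial factors as (x + 2)^4. The minimal polynomial is ∏(x - λ)^{k_λ} where k_λ is the size of the largest Jordan block at λ.

For λ = -2: rank(A + 2I) = 2, and the largest Jordan block has size 3 (the smallest k with rank((A + 2I)^k) = rank((A + 2I)^(k+1))).

So m_A(x) = (x + 2)^3.

m_A(x) = (x + 2)^3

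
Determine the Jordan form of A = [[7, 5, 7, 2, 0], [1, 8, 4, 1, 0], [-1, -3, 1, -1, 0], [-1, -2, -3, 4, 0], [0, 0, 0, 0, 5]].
J = [[5, 1, 0, 0, 0], [0, 5, 0, 0, 0], [0, 0, 5, 1, 0], [0, 0, 0, 5, 0], [0, 0, 0, 0, 5]]

The characteristic polynomial is det(xI - A) = (x - 5)^5, so the eigenvalues are 5 (algebraic multiplicity 5).

For λ = 5: rank(A - 5I) = 2, rank((A - 5I)^2) = 0. The eigenspace has dimension 5 - 2 = 3, so there are 3 Jordan blocks; the rank sequence gives block sizes [2, 2, 1].

Assembling the blocks gives the Jordan form J above.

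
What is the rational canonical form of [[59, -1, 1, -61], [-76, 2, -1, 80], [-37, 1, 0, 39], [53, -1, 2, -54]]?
The invariant factors of A (the non-unit diagonal entries of the Smith normal form of xI - A over ℚ[x]) are (x - 2)^2(x^2 - 3x + 5), each dividing the next. The characteristic polynomial is their product, (x - 2)^2(x^2 - 3x + 5).

The rational canonical form is the block-diagonal matrix of companion matrices C(f_i):
R = [[0, 0, 0, -20], [1, 0, 0, 32], [0, 1, 0, -21], [0, 0, 1, 7]].

Note the characteristic polynomial does not split into linear factors over ℚ, so A has no Jordan form over ℚ; the rational canonical form exists over any field.

R = [[0, 0, 0, -20], [1, 0, 0, 32], [0, 1, 0, -21], [0, 0, 1, 7]]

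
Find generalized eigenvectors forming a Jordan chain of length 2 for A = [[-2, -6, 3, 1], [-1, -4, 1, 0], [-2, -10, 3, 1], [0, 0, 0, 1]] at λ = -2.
v_1 = [[-1, 2, 4, 0]]^T, v_2 = [[0, 1, 2, 0]]^T

We seek v_1 ∈ ker((A + 2I)^2) \ ker(A + 2I), then set v_{i+1} = (A + 2I) v_i.

One such chain is v_1 = [[-1, 2, 4, 0]]^T, v_2 = [[0, 1, 2, 0]]^T. Check: (A + 2I) v_2 = [[0, 0, 0, 0]]^T = 0.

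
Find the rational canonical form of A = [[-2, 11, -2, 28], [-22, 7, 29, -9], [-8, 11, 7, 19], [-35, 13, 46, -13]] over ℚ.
The invariant factors of A (the non-unit diagonal entries of the Smith normal form of xI - A over ℚ[x]) are (x - 3)(x + 1)(x^2 + 3x + 4), each dividing the next. The characteristic polynomial is their product, (x - 3)(x + 1)(x^2 + 3x + 4).

The rational canonical form is the block-diagonal matrix of companion matrices C(f_i):
R = [[0, 0, 0, 12], [1, 0, 0, 17], [0, 1, 0, 5], [0, 0, 1, -1]].

Note the characteristic polynomial does not split into linear factors over ℚ, so A has no Jordan form over ℚ; the rational canonical form exists over any field.

R = [[0, 0, 0, 12], [1, 0, 0, 17], [0, 1, 0, 5], [0, 0, 1, -1]]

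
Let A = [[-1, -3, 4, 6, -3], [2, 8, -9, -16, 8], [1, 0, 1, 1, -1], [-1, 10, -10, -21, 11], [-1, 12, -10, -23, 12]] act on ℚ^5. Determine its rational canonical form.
R = [[0, 0, 0, 0, -8], [1, 0, 0, 0, 2], [0, 1, 0, 0, 5], [0, 0, 1, 0, 3], [0, 0, 0, 1, -1]]

The invariant factors of A (the non-unit diagonal entries of the Smith normal form of xI - A over ℚ[x]) are (x - 1)(x + 2)(x^3 - x - 4), each dividing the next. The characteristic polynomial is their product, (x - 1)(x + 2)(x^3 - x - 4).

The rational canonical form is the block-diagonal matrix of companion matrices C(f_i):
R = [[0, 0, 0, 0, -8], [1, 0, 0, 0, 2], [0, 1, 0, 0, 5], [0, 0, 1, 0, 3], [0, 0, 0, 1, -1]].

Note the characteristic polynomial does not split into linear factors over ℚ, so A has no Jordan form over ℚ; the rational canonical form exists over any field.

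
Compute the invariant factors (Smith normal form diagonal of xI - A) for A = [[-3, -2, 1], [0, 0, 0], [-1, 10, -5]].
The Jordan structure of A has elementary divisors (x + 4)^2, x. Arranging the block sizes at each eigenvalue in decreasing order and taking row products gives the invariant factors.

Invariant factors (smallest first, each dividing the next): x(x + 4)^2.

Check: the last factor x(x + 4)^2 is the minimal polynomial, and the product x(x + 4)^2 is the characteristic polynomial.

x(x + 4)^2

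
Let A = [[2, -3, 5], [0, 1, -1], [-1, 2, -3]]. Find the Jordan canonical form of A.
J = [[0, 1, 0], [0, 0, 1], [0, 0, 0]]

The characteristic polynomial is det(xI - A) = x^3, so the eigenvalues are 0 (algebraic multiplicity 3).

For λ = 0: rank(A) = 2, rank(A^2) = 1, rank(A^3) = 0. The eigenspace has dimension 3 - 2 = 1, so there is 1 Jordan block; the rank sequence gives block sizes [3].

Assembling the blocks gives the Jordan form J above.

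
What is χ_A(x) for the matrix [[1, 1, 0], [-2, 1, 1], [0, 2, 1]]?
xI - A = [[x - 1, -1, 0], [2, x - 1, -1], [0, -2, x - 1]].

Expanding det(xI - A) along the first row:
det(xI - A) = + (x - 1)·det([[x - 1, -1], [-2, x - 1]]) - (-1)·det([[2, -1], [0, x - 1]]) + (0)·det([[2, x - 1], [0, -2]]).

Evaluating gives χ_A(x) = x^3 - 3x^2 + 3x - 1 = (x - 1)^3.

χ_A(x) = (x - 1)^3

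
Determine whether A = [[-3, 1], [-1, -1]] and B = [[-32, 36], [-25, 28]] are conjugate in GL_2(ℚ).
Two matrices over a field are similar if and only if they have the same invariant factors.

Both A and B have characteristic polynomial (x + 2)^2 and minimal polynomial (x + 2)^2. Computing further, both have invariant factors (x + 2)^2. Hence A and B are similar.

Yes.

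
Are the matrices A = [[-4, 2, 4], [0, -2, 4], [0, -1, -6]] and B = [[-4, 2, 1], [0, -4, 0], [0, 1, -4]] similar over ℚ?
No.

Both have characteristic polynomial (x + 4)^3, but the minimal polynomial of A is (x + 4)^2 while the minimal polynomial of B is (x + 4)^3. The minimal polynomial is a similarity invariant, so A and B are not similar.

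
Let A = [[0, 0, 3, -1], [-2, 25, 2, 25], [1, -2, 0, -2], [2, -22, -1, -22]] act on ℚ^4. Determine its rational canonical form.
The invariant factors of A (the non-unit diagonal entries of the Smith normal form of xI - A over ℚ[x]) are (x - 3)(x^3 + x + 5), each dividing the next. The characteristic polynomial is their product, (x - 3)(x^3 + x + 5).

The rational canonical form is the block-diagonal matrix of companion matrices C(f_i):
R = [[0, 0, 0, 15], [1, 0, 0, -2], [0, 1, 0, -1], [0, 0, 1, 3]].

Note the characteristic polynomial does not split into linear factors over ℚ, so A has no Jordan form over ℚ; the rational canonical form exists over any field.

R = [[0, 0, 0, 15], [1, 0, 0, -2], [0, 1, 0, -1], [0, 0, 1, 3]]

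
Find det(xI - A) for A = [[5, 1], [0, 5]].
xI - A = [[x - 5, -1], [0, x - 5]].

Expanding det(xI - A) along the first row:
det(xI - A) = + (x - 5)·det([[x - 5]]) - (-1)·det([[0]]).

Evaluating gives χ_A(x) = x^2 - 10x + 25 = (x - 5)^2.

χ_A(x) = (x - 5)^2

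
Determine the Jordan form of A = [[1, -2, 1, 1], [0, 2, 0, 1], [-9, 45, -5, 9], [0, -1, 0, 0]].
J = [[-2, 1, 0, 0], [0, -2, 0, 0], [0, 0, 1, 1], [0, 0, 0, 1]]

The characteristic polynomial is det(xI - A) = (x - 1)^2(x + 2)^2, so the eigenvalues are -2 (algebraic multiplicity 2), 1 (algebraic multiplicity 2).

For λ = -2: rank(A + 2I) = 3, rank((A + 2I)^2) = 2. The eigenspace has dimension 4 - 3 = 1, so there is 1 Jordan block; the rank sequence gives block sizes [2].

For λ = 1: rank(A - I) = 3, rank((A - I)^2) = 2. The eigenspace has dimension 4 - 3 = 1, so there is 1 Jordan block; the rank sequence gives block sizes [2].

Assembling the blocks gives the Jordan form J above.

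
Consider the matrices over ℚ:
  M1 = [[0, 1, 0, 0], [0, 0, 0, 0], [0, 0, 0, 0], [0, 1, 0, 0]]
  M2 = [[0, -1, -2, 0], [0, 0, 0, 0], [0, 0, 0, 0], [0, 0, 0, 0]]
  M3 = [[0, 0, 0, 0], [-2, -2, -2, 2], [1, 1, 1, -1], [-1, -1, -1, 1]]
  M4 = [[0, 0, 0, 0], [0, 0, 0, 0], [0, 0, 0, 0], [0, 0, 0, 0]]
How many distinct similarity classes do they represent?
Characteristic polynomials: χ_{M1} = x^4, χ_{M2} = x^4, χ_{M3} = x^4, χ_{M4} = x^4.

{M1, M2, M3}: invariant factors x, x, x^2.

{M4}: invariant factors x, x, x, x.

Matrices are similar if and only if their invariant-factor lists agree; the partition into similarity classes is {M1, M2, M3}, {M4}.

2 classes: {M1, M2, M3}, {M4}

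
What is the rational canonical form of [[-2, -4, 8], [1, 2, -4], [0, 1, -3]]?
The invariant factors of A (the non-unit diagonal entries of the Smith normal form of xI - A over ℚ[x]) are x(x^2 + 3x + 4), each dividing the next. The characteristic polynomial is their product, x(x^2 + 3x + 4).

The rational canonical form is the block-diagonal matrix of companion matrices C(f_i):
R = [[0, 0, 0], [1, 0, -4], [0, 1, -3]].

Note the characteristic polynomial does not split into linear factors over ℚ, so A has no Jordan form over ℚ; the rational canonical form exists over any field.

R = [[0, 0, 0], [1, 0, -4], [0, 1, -3]]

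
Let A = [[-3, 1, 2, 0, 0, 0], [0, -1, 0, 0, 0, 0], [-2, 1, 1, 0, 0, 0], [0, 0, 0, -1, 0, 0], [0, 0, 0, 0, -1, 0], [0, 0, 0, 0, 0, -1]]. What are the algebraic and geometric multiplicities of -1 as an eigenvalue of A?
The characteristic polynomial is (x + 1)^6, so the factor x + 1 appears with exponent 6: the algebraic multiplicity is 6.

rank(A + I) = 1, so the eigenspace has dimension 6 - 1 = 5: the geometric multiplicity is 5.

Since 5 < 6, A is not diagonalizable.

algebraic multiplicity 6, geometric multiplicity 5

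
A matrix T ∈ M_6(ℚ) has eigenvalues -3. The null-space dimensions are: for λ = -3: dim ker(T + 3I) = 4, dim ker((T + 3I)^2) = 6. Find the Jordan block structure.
Jordan blocks: (-3, 2), (-3, 2), (-3, 1), (-3, 1)

λ = -3: successive nullity increments [4, 2] count blocks of size ≥ k; block sizes are [2, 2, 1, 1].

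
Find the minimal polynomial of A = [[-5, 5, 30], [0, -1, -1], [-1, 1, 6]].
m_A(x) = x^3

The characteristic polynomial factors as x^3. The minimal polynomial is ∏(x - λ)^{k_λ} where k_λ is the size of the largest Jordan block at λ.

For λ = 0: rank(A) = 2, and the largest Jordan block has size 3 (the smallest k with rank(A^k) = rank(A^(k+1))).

So m_A(x) = x^3.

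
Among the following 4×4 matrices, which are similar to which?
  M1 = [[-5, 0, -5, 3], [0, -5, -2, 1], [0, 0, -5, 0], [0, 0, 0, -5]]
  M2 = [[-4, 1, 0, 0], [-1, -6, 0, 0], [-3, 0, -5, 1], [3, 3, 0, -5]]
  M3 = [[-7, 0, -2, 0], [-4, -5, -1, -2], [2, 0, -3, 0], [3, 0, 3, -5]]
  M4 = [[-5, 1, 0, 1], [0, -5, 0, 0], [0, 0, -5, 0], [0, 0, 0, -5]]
Characteristic polynomials: χ_{M1} = (x + 5)^4, χ_{M2} = (x + 5)^4, χ_{M3} = (x + 5)^4, χ_{M4} = (x + 5)^4.

{M1, M2, M3}: invariant factors (x + 5)^2, (x + 5)^2.

{M4}: invariant factors x + 5, x + 5, (x + 5)^2.

Matrices are similar if and only if their invariant-factor lists agree; the partition into similarity classes is {M1, M2, M3}, {M4}.

2 classes: {M1, M2, M3}, {M4}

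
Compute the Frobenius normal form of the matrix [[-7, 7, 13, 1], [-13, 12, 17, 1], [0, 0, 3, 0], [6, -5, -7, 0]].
The invariant factors of A (the non-unit diagonal entries of the Smith normal form of xI - A over ℚ[x]) are x - 3, x(x - 3)(x - 2), each dividing the next. The characteristic polynomial is their product, x(x - 3)^2(x - 2).

The rational canonical form is the block-diagonal matrix of companion matrices C(f_i):
R = [[3, 0, 0, 0], [0, 0, 0, 0], [0, 1, 0, -6], [0, 0, 1, 5]].

R = [[3, 0, 0, 0], [0, 0, 0, 0], [0, 1, 0, -6], [0, 0, 1, 5]]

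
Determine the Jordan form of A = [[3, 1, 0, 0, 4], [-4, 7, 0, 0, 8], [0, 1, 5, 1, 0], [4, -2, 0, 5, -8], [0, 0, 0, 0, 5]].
J = [[5, 1, 0, 0, 0], [0, 5, 0, 0, 0], [0, 0, 5, 1, 0], [0, 0, 0, 5, 0], [0, 0, 0, 0, 5]]

The characteristic polynomial is det(xI - A) = (x - 5)^5, so the eigenvalues are 5 (algebraic multiplicity 5).

For λ = 5: rank(A - 5I) = 2, rank((A - 5I)^2) = 0. The eigenspace has dimension 5 - 2 = 3, so there are 3 Jordan blocks; the rank sequence gives block sizes [2, 2, 1].

Assembling the blocks gives the Jordan form J above.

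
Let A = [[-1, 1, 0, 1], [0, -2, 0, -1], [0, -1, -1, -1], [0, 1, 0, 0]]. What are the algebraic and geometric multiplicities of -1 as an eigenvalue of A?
algebraic multiplicity 4, geometric multiplicity 3

The characteristic polynomial is (x + 1)^4, so the factor x + 1 appears with exponent 4: the algebraic multiplicity is 4.

rank(A + I) = 1, so the eigenspace has dimension 4 - 1 = 3: the geometric multiplicity is 3.

Since 3 < 4, A is not diagonalizable.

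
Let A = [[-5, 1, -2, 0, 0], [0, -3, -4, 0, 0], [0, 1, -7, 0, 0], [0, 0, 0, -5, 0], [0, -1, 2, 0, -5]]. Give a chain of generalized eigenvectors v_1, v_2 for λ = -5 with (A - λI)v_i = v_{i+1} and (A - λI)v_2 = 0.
v_1 = [[1, 1, 0, 0, 0]]^T, v_2 = [[1, 2, 1, 0, -1]]^T

We seek v_1 ∈ ker((A + 5I)^2) \ ker(A + 5I), then set v_{i+1} = (A + 5I) v_i.

One such chain is v_1 = [[1, 1, 0, 0, 0]]^T, v_2 = [[1, 2, 1, 0, -1]]^T. Check: (A + 5I) v_2 = [[0, 0, 0, 0, 0]]^T = 0.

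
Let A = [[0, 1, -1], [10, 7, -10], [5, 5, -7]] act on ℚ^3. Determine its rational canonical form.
R = [[0, 0, 5], [1, 0, 4], [0, 1, 0]]

The invariant factors of A (the non-unit diagonal entries of the Smith normal form of xI - A over ℚ[x]) are x^3 - 4x - 5, each dividing the next. The characteristic polynomial is their product, x^3 - 4x - 5.

The rational canonical form is the block-diagonal matrix of companion matrices C(f_i):
R = [[0, 0, 5], [1, 0, 4], [0, 1, 0]].

Note the characteristic polynomial does not split into linear factors over ℚ, so A has no Jordan form over ℚ; the rational canonical form exists over any field.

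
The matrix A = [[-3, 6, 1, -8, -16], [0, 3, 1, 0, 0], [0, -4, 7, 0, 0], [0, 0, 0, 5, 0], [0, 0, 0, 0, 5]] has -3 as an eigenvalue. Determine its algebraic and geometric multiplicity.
algebraic multiplicity 1, geometric multiplicity 1

The characteristic polynomial is (x - 5)^4(x + 3), so the factor x + 3 appears with exponent 1: the algebraic multiplicity is 1.

rank(A + 3I) = 4, so the eigenspace has dimension 5 - 4 = 1: the geometric multiplicity is 1.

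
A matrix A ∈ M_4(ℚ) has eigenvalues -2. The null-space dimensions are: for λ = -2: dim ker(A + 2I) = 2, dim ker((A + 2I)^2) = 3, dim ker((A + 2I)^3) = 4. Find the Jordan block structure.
λ = -2: successive nullity increments [2, 1, 1] count blocks of size ≥ k; block sizes are [3, 1].

Jordan blocks: (-2, 3), (-2, 1)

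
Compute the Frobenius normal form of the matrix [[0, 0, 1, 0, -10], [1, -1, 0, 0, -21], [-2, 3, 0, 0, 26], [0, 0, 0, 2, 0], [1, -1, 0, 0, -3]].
R = [[2, 0, 0, 0, 0], [0, 0, 0, 0, -18], [0, 1, 0, 0, 21], [0, 0, 1, 0, 6], [0, 0, 0, 1, -4]]

The invariant factors of A (the non-unit diagonal entries of the Smith normal form of xI - A over ℚ[x]) are x - 2, (x - 2)(x + 3)(x^2 + 3x - 3), each dividing the next. The characteristic polynomial is their product, (x - 2)^2(x + 3)(x^2 + 3x - 3).

The rational canonical form is the block-diagonal matrix of companion matrices C(f_i):
R = [[2, 0, 0, 0, 0], [0, 0, 0, 0, -18], [0, 1, 0, 0, 21], [0, 0, 1, 0, 6], [0, 0, 0, 1, -4]].

Note the characteristic polynomial does not split into linear factors over ℚ, so A has no Jordan form over ℚ; the rational canonical form exists over any field.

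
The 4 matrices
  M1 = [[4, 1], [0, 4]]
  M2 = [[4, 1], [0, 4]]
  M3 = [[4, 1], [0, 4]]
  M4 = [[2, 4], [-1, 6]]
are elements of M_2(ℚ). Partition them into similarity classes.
Characteristic polynomials: χ_{M1} = (x - 4)^2, χ_{M2} = (x - 4)^2, χ_{M3} = (x - 4)^2, χ_{M4} = (x - 4)^2.

{M1, M2, M3, M4}: invariant factors (x - 4)^2.

Matrices are similar if and only if their invariant-factor lists agree; the partition into similarity classes is {M1, M2, M3, M4}.

1 class: {M1, M2, M3, M4}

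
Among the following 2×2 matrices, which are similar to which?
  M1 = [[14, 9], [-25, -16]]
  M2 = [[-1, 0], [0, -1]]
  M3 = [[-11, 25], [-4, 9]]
Characteristic polynomials: χ_{M1} = (x + 1)^2, χ_{M2} = (x + 1)^2, χ_{M3} = (x + 1)^2.

{M1, M3}: invariant factors (x + 1)^2.

{M2}: invariant factors x + 1, x + 1.

Matrices are similar if and only if their invariant-factor lists agree; the partition into similarity classes is {M1, M3}, {M2}.

2 classes: {M1, M3}, {M2}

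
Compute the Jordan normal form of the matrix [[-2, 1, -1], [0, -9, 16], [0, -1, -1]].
The characteristic polynomial is det(xI - A) = (x + 2)(x + 5)^2, so the eigenvalues are -5 (algebraic multiplicity 2), -2 (algebraic multiplicity 1).

For λ = -5: rank(A + 5I) = 2, rank((A + 5I)^2) = 1. The eigenspace has dimension 3 - 2 = 1, so there is 1 Jordan block; the rank sequence gives block sizes [2].

For λ = -2: algebraic multiplicity 1 gives one 1×1 block.

Assembling the blocks gives the Jordan form J above.

J = [[-5, 1, 0], [0, -5, 0], [0, 0, -2]]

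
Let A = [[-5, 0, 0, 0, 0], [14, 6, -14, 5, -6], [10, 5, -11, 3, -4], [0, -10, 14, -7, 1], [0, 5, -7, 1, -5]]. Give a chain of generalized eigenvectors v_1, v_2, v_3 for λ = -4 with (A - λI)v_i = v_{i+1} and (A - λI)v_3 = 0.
v_1 = [[0, 0, 0, 0, 1]]^T, v_2 = [[0, -6, -4, 1, -1]]^T, v_3 = [[0, 7, 5, 0, 0]]^T

We seek v_1 ∈ ker((A + 4I)^3) \ ker((A + 4I)^2), then set v_{i+1} = (A + 4I) v_i.

One such chain is v_1 = [[0, 0, 0, 0, 1]]^T, v_2 = [[0, -6, -4, 1, -1]]^T, v_3 = [[0, 7, 5, 0, 0]]^T. Check: (A + 4I) v_3 = [[0, 0, 0, 0, 0]]^T = 0.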